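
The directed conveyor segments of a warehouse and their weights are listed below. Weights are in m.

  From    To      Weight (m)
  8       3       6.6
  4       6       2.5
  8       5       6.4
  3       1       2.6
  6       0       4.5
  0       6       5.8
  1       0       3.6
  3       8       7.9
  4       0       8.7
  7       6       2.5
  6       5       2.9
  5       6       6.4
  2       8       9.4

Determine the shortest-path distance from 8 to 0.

12.8 m

Running Dijkstra from 8:
8: 0
5: 6.4  (via 8)
3: 6.6  (via 8)
1: 9.2  (via 3)
0: 12.8  (via 1)
Shortest route: 8 → 3 → 1 → 0 = 12.8 m.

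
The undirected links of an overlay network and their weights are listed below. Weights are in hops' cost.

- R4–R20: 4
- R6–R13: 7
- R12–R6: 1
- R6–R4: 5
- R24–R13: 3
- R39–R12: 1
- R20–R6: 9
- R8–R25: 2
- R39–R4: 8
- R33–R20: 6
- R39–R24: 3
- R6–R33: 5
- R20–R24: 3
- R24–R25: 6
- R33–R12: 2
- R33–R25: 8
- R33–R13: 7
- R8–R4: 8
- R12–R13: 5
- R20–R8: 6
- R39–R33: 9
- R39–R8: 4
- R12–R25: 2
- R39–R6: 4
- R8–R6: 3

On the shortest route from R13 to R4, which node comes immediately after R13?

R24

Candidate routes:
R13 → R12 → R6 → R4: 5+1+5 = 11
R13 → R6 → R4: 7+5 = 12
R13 → R24 → R20 → R4: 3+3+4 = 10
The minimum is 10 hops' cost via R13 → R24 → R20 → R4.
So from R13 the first move is to R24.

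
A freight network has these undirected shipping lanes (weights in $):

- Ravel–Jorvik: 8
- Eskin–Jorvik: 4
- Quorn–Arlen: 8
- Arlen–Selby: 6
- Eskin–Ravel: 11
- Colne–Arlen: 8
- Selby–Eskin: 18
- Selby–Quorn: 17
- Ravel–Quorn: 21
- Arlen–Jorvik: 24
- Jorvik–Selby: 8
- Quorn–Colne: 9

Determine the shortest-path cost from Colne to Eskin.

$26

Running Dijkstra from Colne:
Colne: 0
Arlen: 8  (via Colne)
Quorn: 9  (via Colne)
Selby: 14  (via Arlen)
Jorvik: 22  (via Selby)
Eskin: 26  (via Jorvik)
Shortest route: Colne → Arlen → Selby → Jorvik → Eskin = $26.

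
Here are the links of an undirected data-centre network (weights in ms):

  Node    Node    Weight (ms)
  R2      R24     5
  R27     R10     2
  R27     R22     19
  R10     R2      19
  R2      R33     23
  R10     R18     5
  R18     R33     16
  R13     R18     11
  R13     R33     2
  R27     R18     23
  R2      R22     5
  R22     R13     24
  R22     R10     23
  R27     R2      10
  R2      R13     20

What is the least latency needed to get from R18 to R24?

Enumerating some paths:
R18 - R10 - R2 - R24: 5+19+5 = 29
R18 - R10 - R27 - R2 - R24: 5+2+10+5 = 22
The minimum is 22 ms via R18 - R10 - R27 - R2 - R24.

22 ms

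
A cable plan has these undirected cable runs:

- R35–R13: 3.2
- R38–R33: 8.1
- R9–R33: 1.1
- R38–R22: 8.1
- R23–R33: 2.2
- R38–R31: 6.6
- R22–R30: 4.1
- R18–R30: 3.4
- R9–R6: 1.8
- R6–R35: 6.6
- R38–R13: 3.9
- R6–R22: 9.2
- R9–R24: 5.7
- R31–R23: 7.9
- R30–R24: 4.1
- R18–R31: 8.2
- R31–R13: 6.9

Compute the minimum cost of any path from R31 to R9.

11.2

Shortest distances from R31:
R31: 0
R38: 6.6  (via R31)
R13: 6.9  (via R31)
R23: 7.9  (via R31)
R18: 8.2  (via R31)
R33: 10.1  (via R23)
R35: 10.1  (via R13)
R9: 11.2  (via R33)
Shortest route: R31–R23–R33–R9 = 11.2.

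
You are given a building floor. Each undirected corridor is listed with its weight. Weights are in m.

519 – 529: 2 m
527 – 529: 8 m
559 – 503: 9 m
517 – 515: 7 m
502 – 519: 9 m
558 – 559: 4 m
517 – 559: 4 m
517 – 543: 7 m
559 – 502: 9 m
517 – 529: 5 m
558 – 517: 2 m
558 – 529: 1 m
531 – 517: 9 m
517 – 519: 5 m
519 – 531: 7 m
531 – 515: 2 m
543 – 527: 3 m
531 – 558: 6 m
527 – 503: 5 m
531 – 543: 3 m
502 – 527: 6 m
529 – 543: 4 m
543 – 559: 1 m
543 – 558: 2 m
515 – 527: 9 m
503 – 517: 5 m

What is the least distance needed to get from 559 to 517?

Running Dijkstra from 559:
559: 0
543: 1  (via 559)
558: 3  (via 543)
527: 4  (via 543)
531: 4  (via 543)
517: 4  (via 559)
Shortest route: 559 → 517 = 4 m.

4 m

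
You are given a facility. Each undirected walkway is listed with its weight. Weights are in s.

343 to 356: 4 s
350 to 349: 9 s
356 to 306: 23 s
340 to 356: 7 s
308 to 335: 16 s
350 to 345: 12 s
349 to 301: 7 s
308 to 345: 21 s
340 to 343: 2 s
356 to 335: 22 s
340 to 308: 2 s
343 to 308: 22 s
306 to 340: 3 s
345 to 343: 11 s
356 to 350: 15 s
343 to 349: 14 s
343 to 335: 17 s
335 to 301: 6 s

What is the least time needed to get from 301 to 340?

Candidate routes:
301–335–308–340: 6+16+2 = 24
301–349–343–340: 7+14+2 = 23
301–335–343–340: 6+17+2 = 25
Cheapest is 301–349–343–340 at 23 s.

23 s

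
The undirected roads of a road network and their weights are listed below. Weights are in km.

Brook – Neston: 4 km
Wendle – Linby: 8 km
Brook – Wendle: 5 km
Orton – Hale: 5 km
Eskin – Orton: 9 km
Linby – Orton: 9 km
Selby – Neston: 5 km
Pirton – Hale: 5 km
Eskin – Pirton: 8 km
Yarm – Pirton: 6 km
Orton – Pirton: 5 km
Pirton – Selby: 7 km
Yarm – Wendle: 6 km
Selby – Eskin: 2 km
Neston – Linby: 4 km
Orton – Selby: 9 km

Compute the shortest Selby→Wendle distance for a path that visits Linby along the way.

Best Selby to Linby: Selby–Neston–Linby costing 9
Best Linby to Wendle: Linby–Wendle costing 8
Total via Linby: 9 + 8 = 17 km.

17 km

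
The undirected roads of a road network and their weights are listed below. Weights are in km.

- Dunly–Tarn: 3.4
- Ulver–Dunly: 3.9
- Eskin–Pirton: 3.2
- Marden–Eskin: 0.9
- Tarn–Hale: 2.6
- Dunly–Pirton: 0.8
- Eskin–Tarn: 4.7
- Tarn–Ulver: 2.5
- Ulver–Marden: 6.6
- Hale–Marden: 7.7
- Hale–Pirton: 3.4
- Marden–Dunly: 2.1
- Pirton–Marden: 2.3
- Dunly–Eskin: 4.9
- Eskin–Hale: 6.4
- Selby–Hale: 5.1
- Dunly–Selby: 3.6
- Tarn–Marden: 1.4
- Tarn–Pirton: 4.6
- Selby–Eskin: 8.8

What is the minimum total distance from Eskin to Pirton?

3.2 km

Enumerating some paths:
Eskin–Marden–Tarn–Dunly–Pirton: 0.9+1.4+3.4+0.8 = 6.5
Eskin–Marden–Dunly–Pirton: 0.9+2.1+0.8 = 3.8
Eskin–Dunly–Pirton: 4.9+0.8 = 5.7
Eskin–Pirton: 3.2 = 3.2
Cheapest is Eskin–Pirton at 3.2 km.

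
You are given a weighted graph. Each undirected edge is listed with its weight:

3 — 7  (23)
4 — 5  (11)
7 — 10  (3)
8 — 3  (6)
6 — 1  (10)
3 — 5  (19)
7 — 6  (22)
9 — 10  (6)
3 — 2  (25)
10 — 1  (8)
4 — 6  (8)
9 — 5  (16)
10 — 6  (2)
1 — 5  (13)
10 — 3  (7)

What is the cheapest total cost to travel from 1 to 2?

Settle nodes by increasing distance from 1:
1: 0
10: 8  (via 1)
6: 10  (via 1)
7: 11  (via 10)
5: 13  (via 1)
9: 14  (via 10)
3: 15  (via 10)
4: 18  (via 6)
8: 21  (via 3)
2: 40  (via 3)
Shortest route: 1–10–3–2 = 40.

40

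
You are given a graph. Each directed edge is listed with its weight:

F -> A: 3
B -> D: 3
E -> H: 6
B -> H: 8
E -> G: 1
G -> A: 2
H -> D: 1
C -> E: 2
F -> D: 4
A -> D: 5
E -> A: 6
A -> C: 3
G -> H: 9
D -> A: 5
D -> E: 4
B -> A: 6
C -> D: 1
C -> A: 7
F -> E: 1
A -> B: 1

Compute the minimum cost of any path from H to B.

Candidate routes:
H → D → E → G → A → B: 1+4+1+2+1 = 9
H → D → E → A → B: 1+4+6+1 = 12
H → D → A → B: 1+5+1 = 7
The minimum is 7 via H → D → A → B.

7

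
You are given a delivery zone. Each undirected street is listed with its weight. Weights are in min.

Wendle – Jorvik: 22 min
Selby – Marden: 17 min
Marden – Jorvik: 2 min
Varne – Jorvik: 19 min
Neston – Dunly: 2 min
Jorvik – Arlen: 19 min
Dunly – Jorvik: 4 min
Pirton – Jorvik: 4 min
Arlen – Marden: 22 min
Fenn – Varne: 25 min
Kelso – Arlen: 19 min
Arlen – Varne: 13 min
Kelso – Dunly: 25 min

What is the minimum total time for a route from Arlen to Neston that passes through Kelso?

46 min

Shortest Arlen→Kelso: Arlen–Kelso = 19
Best Kelso to Neston: Kelso–Dunly–Neston costing 27
Total via Kelso: 19 + 27 = 46 min.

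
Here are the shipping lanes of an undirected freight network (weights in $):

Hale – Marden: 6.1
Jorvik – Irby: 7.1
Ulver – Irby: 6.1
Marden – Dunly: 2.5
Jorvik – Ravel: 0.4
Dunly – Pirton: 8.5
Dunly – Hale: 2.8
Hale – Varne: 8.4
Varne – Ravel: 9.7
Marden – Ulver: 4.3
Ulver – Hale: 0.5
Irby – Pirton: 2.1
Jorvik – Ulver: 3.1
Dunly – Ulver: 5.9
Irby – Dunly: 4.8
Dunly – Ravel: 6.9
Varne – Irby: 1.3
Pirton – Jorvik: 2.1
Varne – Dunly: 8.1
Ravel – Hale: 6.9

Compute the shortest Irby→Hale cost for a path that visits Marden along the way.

$12.1

Best Irby to Marden: Irby–Dunly–Marden costing 7.3
Best Marden to Hale: Marden–Ulver–Hale costing 4.8
Total via Marden: 7.3 + 4.8 = $12.1.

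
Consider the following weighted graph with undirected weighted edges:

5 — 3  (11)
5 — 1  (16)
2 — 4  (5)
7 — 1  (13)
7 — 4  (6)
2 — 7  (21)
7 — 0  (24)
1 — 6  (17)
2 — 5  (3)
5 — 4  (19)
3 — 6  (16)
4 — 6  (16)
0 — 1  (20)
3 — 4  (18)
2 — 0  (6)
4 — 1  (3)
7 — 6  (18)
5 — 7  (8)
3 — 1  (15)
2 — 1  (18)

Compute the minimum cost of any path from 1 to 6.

Shortest distances from 1:
1: 0
4: 3  (via 1)
2: 8  (via 4)
7: 9  (via 4)
5: 11  (via 2)
0: 14  (via 2)
3: 15  (via 1)
6: 17  (via 1)
Shortest route: 1 → 6 = 17.

17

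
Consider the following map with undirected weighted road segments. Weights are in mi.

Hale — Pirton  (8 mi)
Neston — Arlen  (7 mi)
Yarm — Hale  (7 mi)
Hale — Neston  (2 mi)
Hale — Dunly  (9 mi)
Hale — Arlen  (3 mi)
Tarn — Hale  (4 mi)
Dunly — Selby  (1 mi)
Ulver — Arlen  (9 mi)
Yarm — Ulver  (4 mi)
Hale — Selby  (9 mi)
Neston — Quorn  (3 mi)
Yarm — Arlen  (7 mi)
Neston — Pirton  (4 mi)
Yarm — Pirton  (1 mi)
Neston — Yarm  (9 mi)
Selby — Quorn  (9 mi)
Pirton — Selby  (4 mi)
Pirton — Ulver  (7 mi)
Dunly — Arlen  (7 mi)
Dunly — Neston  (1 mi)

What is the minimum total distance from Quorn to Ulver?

12 mi

Candidate routes:
Quorn–Neston–Pirton–Yarm–Ulver: 3+4+1+4 = 12
Quorn–Neston–Dunly–Selby–Pirton–Yarm–Ulver: 3+1+1+4+1+4 = 14
Quorn–Neston–Hale–Yarm–Ulver: 3+2+7+4 = 16
Quorn–Neston–Pirton–Ulver: 3+4+7 = 14
The minimum is 12 mi via Quorn–Neston–Pirton–Yarm–Ulver.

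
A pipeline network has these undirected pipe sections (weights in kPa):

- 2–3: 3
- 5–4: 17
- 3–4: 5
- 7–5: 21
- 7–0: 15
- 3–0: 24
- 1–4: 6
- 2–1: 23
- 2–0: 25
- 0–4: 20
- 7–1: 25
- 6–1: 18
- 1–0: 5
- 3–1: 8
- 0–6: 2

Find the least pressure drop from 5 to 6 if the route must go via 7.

Shortest 5→7: 5 → 7 = 21
Shortest 7→6: 7 → 0 → 6 = 17
Total via 7: 21 + 17 = 38 kPa.

38 kPa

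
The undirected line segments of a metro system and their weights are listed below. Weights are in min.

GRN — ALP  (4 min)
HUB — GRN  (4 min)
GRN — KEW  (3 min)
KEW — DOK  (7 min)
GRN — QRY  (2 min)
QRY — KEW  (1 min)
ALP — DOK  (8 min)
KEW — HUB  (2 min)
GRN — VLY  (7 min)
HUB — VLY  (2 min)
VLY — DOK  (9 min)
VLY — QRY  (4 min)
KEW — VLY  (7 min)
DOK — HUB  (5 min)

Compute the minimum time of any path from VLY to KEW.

4 min

Enumerating some paths:
VLY → KEW: 7 = 7
VLY → HUB → KEW: 2+2 = 4
VLY → QRY → KEW: 4+1 = 5
Cheapest is VLY → HUB → KEW at 4 min.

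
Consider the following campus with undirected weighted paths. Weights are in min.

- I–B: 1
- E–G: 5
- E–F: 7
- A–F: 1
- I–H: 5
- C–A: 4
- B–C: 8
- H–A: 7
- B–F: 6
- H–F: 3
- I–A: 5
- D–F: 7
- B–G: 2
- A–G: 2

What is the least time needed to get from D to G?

Running Dijkstra from D:
D: 0
F: 7  (via D)
A: 8  (via F)
G: 10  (via A)
Shortest route: D–F–A–G = 10 min.

10 min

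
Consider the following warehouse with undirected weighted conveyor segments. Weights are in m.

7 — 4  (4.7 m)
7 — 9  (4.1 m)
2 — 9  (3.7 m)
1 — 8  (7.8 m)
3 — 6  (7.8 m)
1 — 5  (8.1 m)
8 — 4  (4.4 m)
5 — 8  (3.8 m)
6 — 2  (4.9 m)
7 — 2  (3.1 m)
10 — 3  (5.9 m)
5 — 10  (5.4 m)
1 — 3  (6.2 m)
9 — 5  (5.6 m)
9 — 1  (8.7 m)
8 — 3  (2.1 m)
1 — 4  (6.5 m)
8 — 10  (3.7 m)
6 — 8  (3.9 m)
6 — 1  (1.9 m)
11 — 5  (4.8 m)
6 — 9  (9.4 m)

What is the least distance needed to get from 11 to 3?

Shortest distances from 11:
11: 0
5: 4.8  (via 11)
8: 8.6  (via 5)
10: 10.2  (via 5)
9: 10.4  (via 5)
3: 10.7  (via 8)
Shortest route: 11–5–8–3 = 10.7 m.

10.7 m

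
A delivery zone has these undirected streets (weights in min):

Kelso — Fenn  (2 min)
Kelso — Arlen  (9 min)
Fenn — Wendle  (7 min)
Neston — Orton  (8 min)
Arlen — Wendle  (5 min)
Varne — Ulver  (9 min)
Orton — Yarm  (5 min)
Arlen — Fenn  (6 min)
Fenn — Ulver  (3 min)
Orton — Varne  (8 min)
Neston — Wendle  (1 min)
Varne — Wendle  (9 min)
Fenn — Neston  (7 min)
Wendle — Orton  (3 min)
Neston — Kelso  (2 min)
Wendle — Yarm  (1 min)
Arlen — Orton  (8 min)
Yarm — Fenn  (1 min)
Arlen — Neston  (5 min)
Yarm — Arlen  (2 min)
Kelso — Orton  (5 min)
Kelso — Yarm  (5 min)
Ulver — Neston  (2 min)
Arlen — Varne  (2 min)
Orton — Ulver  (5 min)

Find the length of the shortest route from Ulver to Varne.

Shortest distances from Ulver:
Ulver: 0
Neston: 2  (via Ulver)
Fenn: 3  (via Ulver)
Wendle: 3  (via Neston)
Yarm: 4  (via Fenn)
Kelso: 4  (via Neston)
Orton: 5  (via Ulver)
Arlen: 6  (via Yarm)
Varne: 8  (via Arlen)
Shortest route: Ulver → Fenn → Yarm → Arlen → Varne = 8 min.

8 min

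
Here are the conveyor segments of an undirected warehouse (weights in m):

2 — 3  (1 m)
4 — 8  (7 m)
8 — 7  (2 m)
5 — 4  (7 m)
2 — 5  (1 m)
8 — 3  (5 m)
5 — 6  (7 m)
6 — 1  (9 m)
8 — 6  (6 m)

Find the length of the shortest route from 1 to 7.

Running Dijkstra from 1:
1: 0
6: 9  (via 1)
8: 15  (via 6)
5: 16  (via 6)
2: 17  (via 5)
7: 17  (via 8)
Shortest route: 1 → 6 → 8 → 7 = 17 m.

17 m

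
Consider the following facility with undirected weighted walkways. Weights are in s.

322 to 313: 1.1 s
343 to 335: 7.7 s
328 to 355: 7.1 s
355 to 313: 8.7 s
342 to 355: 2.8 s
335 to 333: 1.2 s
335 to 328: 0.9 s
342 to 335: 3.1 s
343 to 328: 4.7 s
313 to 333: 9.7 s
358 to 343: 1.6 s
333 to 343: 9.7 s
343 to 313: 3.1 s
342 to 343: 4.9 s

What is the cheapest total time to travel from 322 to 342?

Running Dijkstra from 322:
322: 0
313: 1.1  (via 322)
343: 4.2  (via 313)
358: 5.8  (via 343)
328: 8.9  (via 343)
342: 9.1  (via 343)
Shortest route: 322 → 313 → 343 → 342 = 9.1 s.

9.1 s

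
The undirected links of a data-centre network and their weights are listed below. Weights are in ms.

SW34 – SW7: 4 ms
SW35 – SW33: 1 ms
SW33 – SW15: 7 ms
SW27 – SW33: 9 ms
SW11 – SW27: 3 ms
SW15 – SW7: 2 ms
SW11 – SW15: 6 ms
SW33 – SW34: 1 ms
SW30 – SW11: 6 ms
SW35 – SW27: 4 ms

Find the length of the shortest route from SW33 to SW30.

14 ms

Compare a few routes:
SW33 → SW35 → SW27 → SW11 → SW30: 1+4+3+6 = 14
SW33 → SW34 → SW7 → SW15 → SW11 → SW30: 1+4+2+6+6 = 19
SW33 → SW27 → SW11 → SW30: 9+3+6 = 18
The minimum is 14 ms via SW33 → SW35 → SW27 → SW11 → SW30.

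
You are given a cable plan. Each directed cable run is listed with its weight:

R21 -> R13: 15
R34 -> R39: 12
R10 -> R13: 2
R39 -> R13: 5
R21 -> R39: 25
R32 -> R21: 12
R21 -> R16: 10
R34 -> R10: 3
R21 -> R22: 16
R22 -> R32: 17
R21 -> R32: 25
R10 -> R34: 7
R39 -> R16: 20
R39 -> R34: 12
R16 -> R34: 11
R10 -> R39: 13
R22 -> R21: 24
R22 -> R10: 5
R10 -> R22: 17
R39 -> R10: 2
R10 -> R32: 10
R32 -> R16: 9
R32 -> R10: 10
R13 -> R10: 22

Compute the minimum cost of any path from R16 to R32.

Running Dijkstra from R16:
R16: 0
R34: 11  (via R16)
R10: 14  (via R34)
R13: 16  (via R10)
R39: 23  (via R34)
R32: 24  (via R10)
Shortest route: R16–R34–R10–R32 = 24.

24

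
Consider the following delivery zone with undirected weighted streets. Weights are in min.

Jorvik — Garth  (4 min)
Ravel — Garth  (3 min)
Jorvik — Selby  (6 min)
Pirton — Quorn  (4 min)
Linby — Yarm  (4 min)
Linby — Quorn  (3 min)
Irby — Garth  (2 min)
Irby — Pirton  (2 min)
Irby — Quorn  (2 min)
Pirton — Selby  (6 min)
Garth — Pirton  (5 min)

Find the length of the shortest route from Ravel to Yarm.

Shortest distances from Ravel:
Ravel: 0
Garth: 3  (via Ravel)
Irby: 5  (via Garth)
Quorn: 7  (via Irby)
Jorvik: 7  (via Garth)
Pirton: 7  (via Irby)
Linby: 10  (via Quorn)
Selby: 13  (via Jorvik)
Yarm: 14  (via Linby)
Shortest route: Ravel–Garth–Irby–Quorn–Linby–Yarm = 14 min.

14 min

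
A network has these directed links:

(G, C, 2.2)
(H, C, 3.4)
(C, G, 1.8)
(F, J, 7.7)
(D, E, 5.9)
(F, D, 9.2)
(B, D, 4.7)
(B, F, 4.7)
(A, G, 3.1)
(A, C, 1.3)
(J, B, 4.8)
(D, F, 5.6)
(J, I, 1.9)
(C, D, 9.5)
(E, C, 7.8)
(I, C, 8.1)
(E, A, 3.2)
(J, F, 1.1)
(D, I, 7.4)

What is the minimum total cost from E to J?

27.3

Enumerating some paths:
E - A - G - C - D - F - J: 3.2+3.1+2.2+9.5+5.6+7.7 = 31.3
E - C - D - F - J: 7.8+9.5+5.6+7.7 = 30.6
E - A - C - D - F - J: 3.2+1.3+9.5+5.6+7.7 = 27.3
The minimum is 27.3 via E - A - C - D - F - J.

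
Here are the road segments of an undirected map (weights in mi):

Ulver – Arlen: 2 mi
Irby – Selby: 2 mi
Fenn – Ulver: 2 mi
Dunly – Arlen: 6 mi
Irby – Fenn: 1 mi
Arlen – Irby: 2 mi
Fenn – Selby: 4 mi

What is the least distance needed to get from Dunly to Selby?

Running Dijkstra from Dunly:
Dunly: 0
Arlen: 6  (via Dunly)
Irby: 8  (via Arlen)
Ulver: 8  (via Arlen)
Fenn: 9  (via Irby)
Selby: 10  (via Irby)
Shortest route: Dunly → Arlen → Irby → Selby = 10 mi.

10 mi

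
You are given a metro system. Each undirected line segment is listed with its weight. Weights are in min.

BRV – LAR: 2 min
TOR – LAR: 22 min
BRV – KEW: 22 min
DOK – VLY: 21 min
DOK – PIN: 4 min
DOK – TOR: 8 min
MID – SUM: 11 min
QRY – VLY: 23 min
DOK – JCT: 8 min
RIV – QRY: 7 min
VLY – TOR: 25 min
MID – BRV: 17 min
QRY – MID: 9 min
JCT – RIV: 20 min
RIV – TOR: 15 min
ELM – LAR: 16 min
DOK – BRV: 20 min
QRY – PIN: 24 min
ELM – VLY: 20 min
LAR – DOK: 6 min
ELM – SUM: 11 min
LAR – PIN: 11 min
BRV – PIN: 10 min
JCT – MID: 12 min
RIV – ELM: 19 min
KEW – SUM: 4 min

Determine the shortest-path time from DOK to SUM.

31 min

Enumerating some paths:
DOK → LAR → ELM → SUM: 6+16+11 = 33
DOK → LAR → BRV → KEW → SUM: 6+2+22+4 = 34
DOK → JCT → MID → SUM: 8+12+11 = 31
The minimum is 31 min via DOK → JCT → MID → SUM.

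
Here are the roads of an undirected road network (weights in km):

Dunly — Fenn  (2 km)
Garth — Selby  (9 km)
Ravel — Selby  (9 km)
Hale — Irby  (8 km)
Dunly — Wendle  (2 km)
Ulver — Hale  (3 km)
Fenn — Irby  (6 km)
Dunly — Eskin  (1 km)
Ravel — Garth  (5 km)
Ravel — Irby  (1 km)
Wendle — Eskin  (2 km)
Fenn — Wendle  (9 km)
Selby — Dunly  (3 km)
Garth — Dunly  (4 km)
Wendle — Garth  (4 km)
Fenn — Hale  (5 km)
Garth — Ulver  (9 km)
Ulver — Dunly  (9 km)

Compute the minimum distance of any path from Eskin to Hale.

8 km

Candidate routes:
Eskin → Wendle → Dunly → Fenn → Hale: 2+2+2+5 = 11
Eskin → Dunly → Ulver → Hale: 1+9+3 = 13
Eskin → Dunly → Fenn → Hale: 1+2+5 = 8
Eskin → Wendle → Fenn → Hale: 2+9+5 = 16
Cheapest is Eskin → Dunly → Fenn → Hale at 8 km.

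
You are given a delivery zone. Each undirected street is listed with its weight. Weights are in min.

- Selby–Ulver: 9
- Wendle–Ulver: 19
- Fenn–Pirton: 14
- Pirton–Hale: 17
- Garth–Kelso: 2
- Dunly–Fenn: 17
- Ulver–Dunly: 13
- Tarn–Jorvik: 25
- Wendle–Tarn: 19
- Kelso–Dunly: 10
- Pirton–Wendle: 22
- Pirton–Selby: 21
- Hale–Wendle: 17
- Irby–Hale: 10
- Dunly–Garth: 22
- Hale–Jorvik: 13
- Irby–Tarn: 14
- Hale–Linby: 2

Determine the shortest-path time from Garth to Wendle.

44 min

Running Dijkstra from Garth:
Garth: 0
Kelso: 2  (via Garth)
Dunly: 12  (via Kelso)
Ulver: 25  (via Dunly)
Fenn: 29  (via Dunly)
Selby: 34  (via Ulver)
Pirton: 43  (via Fenn)
Wendle: 44  (via Ulver)
Shortest route: Garth → Kelso → Dunly → Ulver → Wendle = 44 min.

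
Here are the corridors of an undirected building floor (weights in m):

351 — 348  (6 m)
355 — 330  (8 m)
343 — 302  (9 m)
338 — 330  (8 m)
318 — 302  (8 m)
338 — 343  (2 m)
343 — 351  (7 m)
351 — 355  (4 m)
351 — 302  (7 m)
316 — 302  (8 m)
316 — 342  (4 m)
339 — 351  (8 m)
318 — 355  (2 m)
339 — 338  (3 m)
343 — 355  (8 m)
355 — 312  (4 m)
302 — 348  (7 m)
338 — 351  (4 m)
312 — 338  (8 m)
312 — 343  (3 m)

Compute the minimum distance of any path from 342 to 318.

20 m

Enumerating some paths:
342 → 316 → 302 → 351 → 355 → 318: 4+8+7+4+2 = 25
342 → 316 → 302 → 318: 4+8+8 = 20
Cheapest is 342 → 316 → 302 → 318 at 20 m.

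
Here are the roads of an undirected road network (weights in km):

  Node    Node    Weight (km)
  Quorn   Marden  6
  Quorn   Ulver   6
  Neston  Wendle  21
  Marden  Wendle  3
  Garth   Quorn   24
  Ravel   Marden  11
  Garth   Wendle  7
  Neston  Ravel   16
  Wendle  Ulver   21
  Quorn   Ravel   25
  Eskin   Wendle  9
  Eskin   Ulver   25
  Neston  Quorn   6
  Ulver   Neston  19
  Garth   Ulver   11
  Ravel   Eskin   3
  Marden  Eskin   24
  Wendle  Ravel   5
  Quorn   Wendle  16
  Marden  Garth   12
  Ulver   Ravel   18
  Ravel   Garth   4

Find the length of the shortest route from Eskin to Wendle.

Shortest distances from Eskin:
Eskin: 0
Ravel: 3  (via Eskin)
Garth: 7  (via Ravel)
Wendle: 8  (via Ravel)
Shortest route: Eskin–Ravel–Wendle = 8 km.

8 km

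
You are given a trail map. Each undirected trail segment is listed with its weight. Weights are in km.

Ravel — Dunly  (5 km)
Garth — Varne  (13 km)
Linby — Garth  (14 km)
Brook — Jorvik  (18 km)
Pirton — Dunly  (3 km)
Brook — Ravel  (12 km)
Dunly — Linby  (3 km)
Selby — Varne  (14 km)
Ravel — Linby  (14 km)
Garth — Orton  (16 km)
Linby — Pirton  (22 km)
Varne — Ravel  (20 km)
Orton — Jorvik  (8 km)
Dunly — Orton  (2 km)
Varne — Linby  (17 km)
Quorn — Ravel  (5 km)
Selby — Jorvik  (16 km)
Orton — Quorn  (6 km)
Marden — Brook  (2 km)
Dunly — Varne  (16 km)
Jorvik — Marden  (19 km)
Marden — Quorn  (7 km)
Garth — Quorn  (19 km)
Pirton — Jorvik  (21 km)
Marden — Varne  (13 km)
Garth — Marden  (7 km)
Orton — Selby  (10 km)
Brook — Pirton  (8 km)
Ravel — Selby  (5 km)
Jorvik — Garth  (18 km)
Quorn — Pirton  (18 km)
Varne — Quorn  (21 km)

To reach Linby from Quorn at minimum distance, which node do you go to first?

Orton

Compare a few routes:
Quorn - Orton - Dunly - Linby: 6+2+3 = 11
Quorn - Ravel - Dunly - Linby: 5+5+3 = 13
Cheapest is Quorn - Orton - Dunly - Linby at 11 km.
So from Quorn the first move is to Orton.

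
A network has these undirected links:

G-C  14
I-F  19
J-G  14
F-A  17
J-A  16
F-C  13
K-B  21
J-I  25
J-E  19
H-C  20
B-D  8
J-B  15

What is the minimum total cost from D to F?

56

Enumerating some paths:
D → B → J → G → C → F: 8+15+14+14+13 = 64
D → B → J → A → F: 8+15+16+17 = 56
Cheapest is D → B → J → A → F at 56.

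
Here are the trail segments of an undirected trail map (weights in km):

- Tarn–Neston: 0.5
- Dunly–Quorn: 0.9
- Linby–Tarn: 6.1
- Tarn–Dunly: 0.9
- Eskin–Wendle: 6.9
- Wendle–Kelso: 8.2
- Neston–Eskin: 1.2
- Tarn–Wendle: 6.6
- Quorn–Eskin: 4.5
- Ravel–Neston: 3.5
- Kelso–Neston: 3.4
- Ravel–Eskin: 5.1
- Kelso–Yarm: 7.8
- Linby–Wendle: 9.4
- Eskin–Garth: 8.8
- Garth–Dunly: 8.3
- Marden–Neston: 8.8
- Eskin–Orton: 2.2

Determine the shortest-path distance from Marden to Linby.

15.4 km

Settle nodes by increasing distance from Marden:
Marden: 0
Neston: 8.8  (via Marden)
Tarn: 9.3  (via Neston)
Eskin: 10  (via Neston)
Dunly: 10.2  (via Tarn)
Quorn: 11.1  (via Dunly)
Kelso: 12.2  (via Neston)
Orton: 12.2  (via Eskin)
Ravel: 12.3  (via Neston)
Linby: 15.4  (via Tarn)
Shortest route: Marden–Neston–Tarn–Linby = 15.4 km.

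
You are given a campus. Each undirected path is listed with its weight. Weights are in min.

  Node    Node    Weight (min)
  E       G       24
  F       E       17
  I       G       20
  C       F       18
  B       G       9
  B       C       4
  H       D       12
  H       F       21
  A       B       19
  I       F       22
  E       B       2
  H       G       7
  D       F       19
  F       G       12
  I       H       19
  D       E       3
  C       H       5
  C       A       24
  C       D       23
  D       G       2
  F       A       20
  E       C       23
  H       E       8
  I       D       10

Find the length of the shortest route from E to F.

17 min

Shortest distances from E:
E: 0
B: 2  (via E)
D: 3  (via E)
G: 5  (via D)
C: 6  (via B)
H: 8  (via E)
I: 13  (via D)
F: 17  (via E)
Shortest route: E–F = 17 min.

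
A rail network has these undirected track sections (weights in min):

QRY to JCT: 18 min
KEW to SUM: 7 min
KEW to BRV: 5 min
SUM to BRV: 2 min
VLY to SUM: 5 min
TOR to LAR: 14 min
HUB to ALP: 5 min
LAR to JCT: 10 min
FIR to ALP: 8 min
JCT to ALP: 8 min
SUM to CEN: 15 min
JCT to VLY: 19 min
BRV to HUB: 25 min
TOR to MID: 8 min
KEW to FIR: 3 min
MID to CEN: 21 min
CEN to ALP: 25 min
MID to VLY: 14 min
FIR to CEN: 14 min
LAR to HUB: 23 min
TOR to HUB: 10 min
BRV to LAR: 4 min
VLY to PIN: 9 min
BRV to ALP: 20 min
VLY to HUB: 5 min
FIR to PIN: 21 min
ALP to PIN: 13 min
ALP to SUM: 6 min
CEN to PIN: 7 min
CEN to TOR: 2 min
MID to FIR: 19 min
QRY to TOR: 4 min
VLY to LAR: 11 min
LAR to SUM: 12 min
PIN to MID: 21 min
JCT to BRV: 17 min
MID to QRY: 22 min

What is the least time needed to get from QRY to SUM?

21 min

Compare a few routes:
QRY–TOR–LAR–BRV–SUM: 4+14+4+2 = 24
QRY–TOR–CEN–SUM: 4+2+15 = 21
QRY–TOR–HUB–VLY–SUM: 4+10+5+5 = 24
QRY–TOR–HUB–ALP–SUM: 4+10+5+6 = 25
Cheapest is QRY–TOR–CEN–SUM at 21 min.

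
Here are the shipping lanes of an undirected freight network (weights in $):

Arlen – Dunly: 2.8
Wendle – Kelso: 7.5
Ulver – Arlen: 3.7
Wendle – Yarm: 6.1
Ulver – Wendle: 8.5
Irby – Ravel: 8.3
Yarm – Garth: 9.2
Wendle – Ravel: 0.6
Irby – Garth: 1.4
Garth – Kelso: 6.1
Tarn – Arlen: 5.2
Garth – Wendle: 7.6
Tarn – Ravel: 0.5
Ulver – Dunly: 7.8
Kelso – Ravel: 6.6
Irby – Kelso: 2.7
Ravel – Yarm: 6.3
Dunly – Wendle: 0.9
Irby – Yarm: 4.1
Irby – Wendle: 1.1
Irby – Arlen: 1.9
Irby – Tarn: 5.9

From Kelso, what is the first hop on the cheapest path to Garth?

Compare a few routes:
Kelso → Garth: 6.1 = 6.1
Kelso → Irby → Garth: 2.7+1.4 = 4.1
Kelso → Ravel → Wendle → Irby → Garth: 6.6+0.6+1.1+1.4 = 9.7
Cheapest is Kelso → Irby → Garth at $4.1.
So from Kelso the first move is to Irby.

Irby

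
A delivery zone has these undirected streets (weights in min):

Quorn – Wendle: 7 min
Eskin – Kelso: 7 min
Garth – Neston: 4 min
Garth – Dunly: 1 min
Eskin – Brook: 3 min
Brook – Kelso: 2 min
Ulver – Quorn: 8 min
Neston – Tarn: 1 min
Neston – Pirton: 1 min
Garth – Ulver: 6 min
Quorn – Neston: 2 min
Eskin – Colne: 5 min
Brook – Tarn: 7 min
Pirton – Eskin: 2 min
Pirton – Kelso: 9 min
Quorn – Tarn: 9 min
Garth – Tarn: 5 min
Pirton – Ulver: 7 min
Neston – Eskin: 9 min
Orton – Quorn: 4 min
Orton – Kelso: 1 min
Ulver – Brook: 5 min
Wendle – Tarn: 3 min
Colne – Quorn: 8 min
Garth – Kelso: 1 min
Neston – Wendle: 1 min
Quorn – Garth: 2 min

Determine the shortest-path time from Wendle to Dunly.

6 min

Candidate routes:
Wendle - Tarn - Garth - Dunly: 3+5+1 = 9
Wendle - Tarn - Neston - Garth - Dunly: 3+1+4+1 = 9
Wendle - Neston - Garth - Dunly: 1+4+1 = 6
Wendle - Neston - Tarn - Garth - Dunly: 1+1+5+1 = 8
The minimum is 6 min via Wendle - Neston - Garth - Dunly.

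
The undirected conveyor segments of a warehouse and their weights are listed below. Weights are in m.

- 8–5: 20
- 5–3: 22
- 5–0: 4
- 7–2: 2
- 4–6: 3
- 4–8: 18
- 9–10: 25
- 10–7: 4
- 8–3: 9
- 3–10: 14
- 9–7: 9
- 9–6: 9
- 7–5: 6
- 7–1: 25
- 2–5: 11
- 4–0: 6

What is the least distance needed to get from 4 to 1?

Enumerating some paths:
4–0–5–7–1: 6+4+6+25 = 41
4–6–9–7–1: 3+9+9+25 = 46
Cheapest is 4–0–5–7–1 at 41 m.

41 m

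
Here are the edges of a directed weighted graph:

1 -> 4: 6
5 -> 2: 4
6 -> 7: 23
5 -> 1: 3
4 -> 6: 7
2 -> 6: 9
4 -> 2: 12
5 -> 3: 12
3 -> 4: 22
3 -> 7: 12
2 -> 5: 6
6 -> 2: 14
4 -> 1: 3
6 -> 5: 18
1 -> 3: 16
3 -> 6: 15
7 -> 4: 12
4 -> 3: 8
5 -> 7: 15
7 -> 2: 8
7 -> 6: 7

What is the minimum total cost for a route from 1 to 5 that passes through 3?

Shortest 1→3: 1 → 4 → 3 = 14
Best 3 to 5: 3 → 7 → 2 → 5 costing 26
Total via 3: 14 + 26 = 40.

40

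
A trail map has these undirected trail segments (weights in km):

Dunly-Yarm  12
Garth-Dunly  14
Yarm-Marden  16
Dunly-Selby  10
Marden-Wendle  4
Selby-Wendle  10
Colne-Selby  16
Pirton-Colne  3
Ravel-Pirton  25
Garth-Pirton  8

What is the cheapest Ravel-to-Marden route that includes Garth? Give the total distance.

Shortest Ravel→Garth: Ravel–Pirton–Garth = 33
Shortest Garth→Marden: Garth–Dunly–Selby–Wendle–Marden = 38
Total via Garth: 33 + 38 = 71 km.

71 km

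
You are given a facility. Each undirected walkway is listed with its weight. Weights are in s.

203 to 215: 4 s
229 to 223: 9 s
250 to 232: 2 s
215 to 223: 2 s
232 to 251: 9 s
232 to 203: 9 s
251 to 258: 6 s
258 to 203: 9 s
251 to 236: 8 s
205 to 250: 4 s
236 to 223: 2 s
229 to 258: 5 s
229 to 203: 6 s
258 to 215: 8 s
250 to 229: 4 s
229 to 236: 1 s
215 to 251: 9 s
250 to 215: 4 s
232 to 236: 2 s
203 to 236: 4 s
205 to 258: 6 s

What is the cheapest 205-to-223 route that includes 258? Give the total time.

14 s

Best 205 to 258: 205 → 258 costing 6
Shortest 258→223: 258 → 229 → 236 → 223 = 8
Total via 258: 6 + 8 = 14 s.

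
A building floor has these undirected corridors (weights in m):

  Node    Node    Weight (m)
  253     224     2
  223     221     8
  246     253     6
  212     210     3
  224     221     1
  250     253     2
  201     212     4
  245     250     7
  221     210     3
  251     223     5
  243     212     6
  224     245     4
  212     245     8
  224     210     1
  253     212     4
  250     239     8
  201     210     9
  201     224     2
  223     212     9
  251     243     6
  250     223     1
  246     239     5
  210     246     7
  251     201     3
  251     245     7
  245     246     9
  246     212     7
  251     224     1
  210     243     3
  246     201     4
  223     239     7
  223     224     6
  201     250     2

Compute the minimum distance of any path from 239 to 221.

12 m

Shortest distances from 239:
239: 0
246: 5  (via 239)
223: 7  (via 239)
250: 8  (via 239)
201: 9  (via 246)
253: 10  (via 250)
224: 11  (via 201)
251: 12  (via 223)
210: 12  (via 246)
221: 12  (via 224)
Shortest route: 239–246–201–224–221 = 12 m.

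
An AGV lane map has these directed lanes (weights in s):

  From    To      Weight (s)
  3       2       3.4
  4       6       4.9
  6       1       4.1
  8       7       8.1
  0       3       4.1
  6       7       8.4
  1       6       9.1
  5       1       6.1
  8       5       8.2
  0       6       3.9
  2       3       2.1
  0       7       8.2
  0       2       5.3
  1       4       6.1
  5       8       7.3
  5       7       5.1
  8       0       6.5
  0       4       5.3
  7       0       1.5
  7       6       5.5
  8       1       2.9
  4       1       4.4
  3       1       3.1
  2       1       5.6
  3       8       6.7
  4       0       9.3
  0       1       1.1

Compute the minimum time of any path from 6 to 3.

Shortest distances from 6:
6: 0
1: 4.1  (via 6)
7: 8.4  (via 6)
0: 9.9  (via 7)
4: 10.2  (via 1)
3: 14  (via 0)
Shortest route: 6–7–0–3 = 14 s.

14 s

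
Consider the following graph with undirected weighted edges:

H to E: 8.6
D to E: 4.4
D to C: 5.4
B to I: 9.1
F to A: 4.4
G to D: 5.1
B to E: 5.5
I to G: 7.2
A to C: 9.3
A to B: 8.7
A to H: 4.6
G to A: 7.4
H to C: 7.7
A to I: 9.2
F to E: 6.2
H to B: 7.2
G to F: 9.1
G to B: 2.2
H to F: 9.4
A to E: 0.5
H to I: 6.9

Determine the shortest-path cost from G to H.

Settle nodes by increasing distance from G:
G: 0
B: 2.2  (via G)
D: 5.1  (via G)
I: 7.2  (via G)
A: 7.4  (via G)
E: 7.7  (via B)
F: 9.1  (via G)
H: 9.4  (via B)
Shortest route: G → B → H = 9.4.

9.4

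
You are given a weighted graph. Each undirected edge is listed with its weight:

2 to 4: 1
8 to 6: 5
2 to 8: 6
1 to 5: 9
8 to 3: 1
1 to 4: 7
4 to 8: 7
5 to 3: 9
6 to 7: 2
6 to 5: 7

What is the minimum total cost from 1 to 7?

Shortest distances from 1:
1: 0
4: 7  (via 1)
2: 8  (via 4)
5: 9  (via 1)
8: 14  (via 4)
3: 15  (via 8)
6: 16  (via 5)
7: 18  (via 6)
Shortest route: 1–5–6–7 = 18.

18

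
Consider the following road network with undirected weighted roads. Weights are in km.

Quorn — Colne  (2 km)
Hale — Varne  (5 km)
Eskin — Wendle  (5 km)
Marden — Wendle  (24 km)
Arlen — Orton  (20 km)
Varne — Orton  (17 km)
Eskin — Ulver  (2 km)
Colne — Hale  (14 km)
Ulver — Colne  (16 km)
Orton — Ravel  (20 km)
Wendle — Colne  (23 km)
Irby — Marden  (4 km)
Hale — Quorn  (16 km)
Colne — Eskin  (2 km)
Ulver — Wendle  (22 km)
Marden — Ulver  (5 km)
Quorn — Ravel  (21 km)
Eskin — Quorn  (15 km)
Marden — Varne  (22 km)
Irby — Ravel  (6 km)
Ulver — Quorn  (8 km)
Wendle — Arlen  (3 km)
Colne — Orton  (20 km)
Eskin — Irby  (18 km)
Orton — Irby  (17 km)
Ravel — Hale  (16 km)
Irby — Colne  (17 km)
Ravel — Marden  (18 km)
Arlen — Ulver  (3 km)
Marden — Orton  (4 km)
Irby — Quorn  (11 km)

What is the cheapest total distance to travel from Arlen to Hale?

21 km

Settle nodes by increasing distance from Arlen:
Arlen: 0
Ulver: 3  (via Arlen)
Wendle: 3  (via Arlen)
Eskin: 5  (via Ulver)
Colne: 7  (via Eskin)
Marden: 8  (via Ulver)
Quorn: 9  (via Colne)
Orton: 12  (via Marden)
Irby: 12  (via Marden)
Ravel: 18  (via Irby)
Hale: 21  (via Colne)
Shortest route: Arlen → Ulver → Eskin → Colne → Hale = 21 km.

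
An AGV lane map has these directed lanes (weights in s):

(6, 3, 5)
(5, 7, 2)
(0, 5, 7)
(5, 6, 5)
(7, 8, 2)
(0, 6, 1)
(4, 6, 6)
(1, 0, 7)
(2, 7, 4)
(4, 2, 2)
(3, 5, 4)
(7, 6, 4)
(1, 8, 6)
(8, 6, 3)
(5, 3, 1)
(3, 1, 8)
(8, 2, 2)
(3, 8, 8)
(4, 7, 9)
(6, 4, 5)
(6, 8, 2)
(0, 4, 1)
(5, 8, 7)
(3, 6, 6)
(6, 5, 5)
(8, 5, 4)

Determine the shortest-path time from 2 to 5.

Enumerating some paths:
2 - 7 - 8 - 5: 4+2+4 = 10
2 - 7 - 6 - 8 - 5: 4+4+2+4 = 14
2 - 7 - 6 - 5: 4+4+5 = 13
2 - 7 - 8 - 6 - 5: 4+2+3+5 = 14
The minimum is 10 s via 2 - 7 - 8 - 5.

10 s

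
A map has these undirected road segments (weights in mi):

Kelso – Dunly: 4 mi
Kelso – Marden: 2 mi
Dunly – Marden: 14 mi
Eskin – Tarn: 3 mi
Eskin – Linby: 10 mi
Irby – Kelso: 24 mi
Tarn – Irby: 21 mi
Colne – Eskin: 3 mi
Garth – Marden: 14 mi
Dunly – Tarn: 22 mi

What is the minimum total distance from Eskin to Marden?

31 mi

Running Dijkstra from Eskin:
Eskin: 0
Colne: 3  (via Eskin)
Tarn: 3  (via Eskin)
Linby: 10  (via Eskin)
Irby: 24  (via Tarn)
Dunly: 25  (via Tarn)
Kelso: 29  (via Dunly)
Marden: 31  (via Kelso)
Shortest route: Eskin → Tarn → Dunly → Kelso → Marden = 31 mi.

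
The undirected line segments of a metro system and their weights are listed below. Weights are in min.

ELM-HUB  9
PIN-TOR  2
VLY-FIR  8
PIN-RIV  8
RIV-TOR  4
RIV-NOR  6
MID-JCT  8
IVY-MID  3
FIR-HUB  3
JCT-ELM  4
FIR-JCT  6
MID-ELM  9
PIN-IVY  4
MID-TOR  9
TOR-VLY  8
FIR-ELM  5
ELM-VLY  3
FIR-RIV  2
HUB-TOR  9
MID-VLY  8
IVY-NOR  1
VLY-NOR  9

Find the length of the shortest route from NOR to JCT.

12 min

Settle nodes by increasing distance from NOR:
NOR: 0
IVY: 1  (via NOR)
MID: 4  (via IVY)
PIN: 5  (via IVY)
RIV: 6  (via NOR)
TOR: 7  (via PIN)
FIR: 8  (via RIV)
VLY: 9  (via NOR)
HUB: 11  (via FIR)
ELM: 12  (via VLY)
JCT: 12  (via MID)
Shortest route: NOR–IVY–MID–JCT = 12 min.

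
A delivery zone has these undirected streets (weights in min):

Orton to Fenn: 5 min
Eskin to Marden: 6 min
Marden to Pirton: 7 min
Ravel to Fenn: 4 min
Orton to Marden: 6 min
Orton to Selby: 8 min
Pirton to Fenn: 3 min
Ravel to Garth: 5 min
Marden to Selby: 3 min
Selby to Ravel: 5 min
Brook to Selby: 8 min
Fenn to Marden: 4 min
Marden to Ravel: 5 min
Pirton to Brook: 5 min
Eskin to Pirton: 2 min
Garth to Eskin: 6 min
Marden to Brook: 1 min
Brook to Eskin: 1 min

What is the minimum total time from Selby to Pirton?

Enumerating some paths:
Selby–Marden–Fenn–Pirton: 3+4+3 = 10
Selby–Marden–Brook–Pirton: 3+1+5 = 9
Selby–Marden–Brook–Eskin–Pirton: 3+1+1+2 = 7
Cheapest is Selby–Marden–Brook–Eskin–Pirton at 7 min.

7 min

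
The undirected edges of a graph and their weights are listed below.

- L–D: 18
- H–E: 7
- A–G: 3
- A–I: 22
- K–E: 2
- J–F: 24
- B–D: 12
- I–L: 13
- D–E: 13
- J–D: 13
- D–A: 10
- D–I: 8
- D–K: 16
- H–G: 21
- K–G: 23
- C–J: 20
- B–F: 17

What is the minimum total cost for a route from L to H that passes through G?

52

Shortest L→G: L → D → A → G = 31
Shortest G→H: G → H = 21
Total via G: 31 + 21 = 52.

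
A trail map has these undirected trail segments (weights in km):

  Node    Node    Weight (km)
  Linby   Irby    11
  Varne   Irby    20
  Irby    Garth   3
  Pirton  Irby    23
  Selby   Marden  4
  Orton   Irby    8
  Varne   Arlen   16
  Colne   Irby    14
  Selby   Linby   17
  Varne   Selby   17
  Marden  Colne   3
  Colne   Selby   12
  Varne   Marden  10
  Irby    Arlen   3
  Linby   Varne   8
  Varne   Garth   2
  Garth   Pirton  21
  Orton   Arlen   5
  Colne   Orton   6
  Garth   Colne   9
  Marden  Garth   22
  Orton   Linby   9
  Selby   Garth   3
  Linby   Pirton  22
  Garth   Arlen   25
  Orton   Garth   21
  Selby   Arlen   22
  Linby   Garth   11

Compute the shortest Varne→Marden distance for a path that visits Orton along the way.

Shortest Varne→Orton: Varne–Garth–Irby–Orton = 13
Best Orton to Marden: Orton–Colne–Marden costing 9
Total via Orton: 13 + 9 = 22 km.

22 km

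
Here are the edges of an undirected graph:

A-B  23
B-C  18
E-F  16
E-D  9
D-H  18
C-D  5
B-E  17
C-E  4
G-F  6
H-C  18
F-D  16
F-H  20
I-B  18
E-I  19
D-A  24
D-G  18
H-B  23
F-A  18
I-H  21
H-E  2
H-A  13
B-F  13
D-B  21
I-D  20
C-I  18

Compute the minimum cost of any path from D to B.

21

Shortest distances from D:
D: 0
C: 5  (via D)
E: 9  (via D)
H: 11  (via E)
F: 16  (via D)
G: 18  (via D)
I: 20  (via D)
B: 21  (via D)
Shortest route: D–B = 21.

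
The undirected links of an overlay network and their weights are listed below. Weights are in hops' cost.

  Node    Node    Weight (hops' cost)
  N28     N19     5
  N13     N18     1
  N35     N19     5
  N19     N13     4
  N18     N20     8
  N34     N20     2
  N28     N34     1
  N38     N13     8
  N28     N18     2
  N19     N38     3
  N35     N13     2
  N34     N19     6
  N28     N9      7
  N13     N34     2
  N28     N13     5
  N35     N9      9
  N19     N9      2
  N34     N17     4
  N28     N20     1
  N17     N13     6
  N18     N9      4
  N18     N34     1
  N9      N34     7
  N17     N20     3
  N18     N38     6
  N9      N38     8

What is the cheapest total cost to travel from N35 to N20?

Enumerating some paths:
N35 → N13 → N18 → N28 → N34 → N20: 2+1+2+1+2 = 8
N35 → N13 → N34 → N18 → N28 → N20: 2+2+1+2+1 = 8
N35 → N13 → N34 → N20: 2+2+2 = 6
N35 → N13 → N28 → N20: 2+5+1 = 8
Cheapest is N35 → N13 → N34 → N20 at 6 hops' cost.

6 hops' cost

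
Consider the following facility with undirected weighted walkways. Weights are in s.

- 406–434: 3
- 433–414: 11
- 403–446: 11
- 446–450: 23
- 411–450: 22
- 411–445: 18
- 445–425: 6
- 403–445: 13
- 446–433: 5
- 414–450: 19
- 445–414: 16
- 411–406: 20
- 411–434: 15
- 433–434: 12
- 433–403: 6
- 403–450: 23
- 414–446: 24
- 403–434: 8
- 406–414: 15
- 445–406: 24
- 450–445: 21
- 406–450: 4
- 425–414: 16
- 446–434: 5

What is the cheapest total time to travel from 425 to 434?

27 s

Enumerating some paths:
425 - 414 - 406 - 434: 16+15+3 = 34
425 - 445 - 403 - 434: 6+13+8 = 27
425 - 445 - 406 - 434: 6+24+3 = 33
425 - 445 - 450 - 406 - 434: 6+21+4+3 = 34
Cheapest is 425 - 445 - 403 - 434 at 27 s.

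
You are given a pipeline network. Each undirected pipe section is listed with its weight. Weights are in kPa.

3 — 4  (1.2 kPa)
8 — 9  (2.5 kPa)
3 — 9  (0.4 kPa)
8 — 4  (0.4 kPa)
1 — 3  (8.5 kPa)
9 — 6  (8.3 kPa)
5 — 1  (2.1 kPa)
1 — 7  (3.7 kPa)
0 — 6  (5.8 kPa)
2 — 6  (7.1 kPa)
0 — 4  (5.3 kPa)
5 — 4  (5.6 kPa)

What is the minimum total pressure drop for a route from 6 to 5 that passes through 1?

19.3 kPa

Shortest 6→1: 6 → 9 → 3 → 1 = 17.2
Best 1 to 5: 1 → 5 costing 2.1
Total via 1: 17.2 + 2.1 = 19.3 kPa.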